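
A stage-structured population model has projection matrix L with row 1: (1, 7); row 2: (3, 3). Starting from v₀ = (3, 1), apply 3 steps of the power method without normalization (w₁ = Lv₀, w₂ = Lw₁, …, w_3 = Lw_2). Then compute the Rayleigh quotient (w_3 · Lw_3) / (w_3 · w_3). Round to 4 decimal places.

6.8005

w1 = Lv₀ = (10, 12)
w2 = Lw1 = (94, 66)
w3 = Lw2 = (556, 480)
Lw3 = (3916, 3108)
w3·Lw3 = 556·3916 + 480·3108 = 3669136; w3·w3 = 556·556 + 480·480 = 539536
λ ≈ 3669136/539536 = 6.8005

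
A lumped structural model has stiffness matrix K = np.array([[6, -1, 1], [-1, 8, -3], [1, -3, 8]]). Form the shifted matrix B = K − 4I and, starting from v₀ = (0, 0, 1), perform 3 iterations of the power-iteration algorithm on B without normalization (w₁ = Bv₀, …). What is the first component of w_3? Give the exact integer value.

B = K − 4I has rows (2, -1, 1); (-1, 4, -3); (1, -3, 4)
w1 = Bv₀ = (1, -3, 4)
w2 = Bw1 = (9, -25, 26)
w3 = Bw2 = (69, -187, 188)
Requested component of w3: 69

69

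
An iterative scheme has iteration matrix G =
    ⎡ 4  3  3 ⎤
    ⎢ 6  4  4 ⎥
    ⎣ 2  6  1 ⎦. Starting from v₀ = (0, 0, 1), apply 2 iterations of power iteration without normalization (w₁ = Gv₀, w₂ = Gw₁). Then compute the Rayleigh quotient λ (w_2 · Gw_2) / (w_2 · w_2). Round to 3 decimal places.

w1 = Gv₀ = (4·0 + 3·0 + 3·1; 6·0 + 4·0 + 4·1; 2·0 + 6·0 + 1·1) = (3, 4, 1)
w2 = Gw1 = (4·3 + 3·4 + 3·1; 6·3 + 4·4 + 4·1; 2·3 + 6·4 + 1·1) = (27, 38, 31)
Gw2 = (315, 438, 313)
w2·Gw2 = 27·315 + 38·438 + 31·313 = 34852; w2·w2 = 27·27 + 38·38 + 31·31 = 3134
λ ≈ 34852/3134 = 11.121

11.121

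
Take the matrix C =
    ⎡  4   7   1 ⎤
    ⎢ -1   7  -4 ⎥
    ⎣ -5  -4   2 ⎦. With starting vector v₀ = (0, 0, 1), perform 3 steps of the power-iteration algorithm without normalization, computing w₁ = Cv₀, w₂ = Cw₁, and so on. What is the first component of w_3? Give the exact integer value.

-332

w1 = Cv₀ = (1, -4, 2)
w2 = Cw1 = (-22, -37, 15)
w3 = Cw2 = (-332, -297, 288)
The requested component of w3 is -332.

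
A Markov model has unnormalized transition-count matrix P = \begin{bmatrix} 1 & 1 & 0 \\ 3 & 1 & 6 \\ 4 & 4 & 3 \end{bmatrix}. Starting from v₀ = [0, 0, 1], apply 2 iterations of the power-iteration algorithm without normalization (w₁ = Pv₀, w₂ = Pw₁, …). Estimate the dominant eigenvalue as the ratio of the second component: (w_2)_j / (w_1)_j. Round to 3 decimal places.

4.000

w1 = Pv₀ = (1·0 + 1·0 + 0·1; 3·0 + 1·0 + 6·1; 4·0 + 4·0 + 3·1) = (0, 6, 3)
w2 = Pw1 = (1·0 + 1·6 + 0·3; 3·0 + 1·6 + 6·3; 4·0 + 4·6 + 3·3) = (6, 24, 33)
Ratio at component: 24 / 6 = 4.000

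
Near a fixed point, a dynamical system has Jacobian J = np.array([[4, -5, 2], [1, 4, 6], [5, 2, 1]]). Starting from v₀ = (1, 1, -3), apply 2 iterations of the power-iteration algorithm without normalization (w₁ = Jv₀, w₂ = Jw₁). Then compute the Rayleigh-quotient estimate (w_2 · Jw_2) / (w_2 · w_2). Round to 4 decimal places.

3.1626

w1 = Jv₀ = (4·1 + (-5)·1 + 2·(-3); 1·1 + 4·1 + 6·(-3); 5·1 + 2·1 + 1·(-3)) = (-7, -13, 4)
w2 = Jw1 = (4·(-7) + (-5)·(-13) + 2·4; 1·(-7) + 4·(-13) + 6·4; 5·(-7) + 2·(-13) + 1·4) = (45, -35, -57)
Jw2 = (241, -437, 98)
w2·Jw2 = 45·241 + (-35)·(-437) + (-57)·98 = 20554; w2·w2 = 45·45 + (-35)·(-35) + (-57)·(-57) = 6499
λ ≈ 20554/6499 = 3.1626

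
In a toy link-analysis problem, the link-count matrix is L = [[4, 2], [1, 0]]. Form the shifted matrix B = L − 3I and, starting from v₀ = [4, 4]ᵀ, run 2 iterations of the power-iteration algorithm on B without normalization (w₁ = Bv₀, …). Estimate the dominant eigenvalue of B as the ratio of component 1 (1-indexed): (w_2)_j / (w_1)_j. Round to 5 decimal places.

-0.33333

B = L − 3I has rows (1, 2); (1, -3)
w1 = Bv₀ = (1·4 + 2·4; 1·4 + (-3)·4) = (12, -8)
w2 = Bw1 = (1·12 + 2·(-8); 1·12 + (-3)·(-8)) = (-4, 36)
Ratio: -4/12 = -0.33333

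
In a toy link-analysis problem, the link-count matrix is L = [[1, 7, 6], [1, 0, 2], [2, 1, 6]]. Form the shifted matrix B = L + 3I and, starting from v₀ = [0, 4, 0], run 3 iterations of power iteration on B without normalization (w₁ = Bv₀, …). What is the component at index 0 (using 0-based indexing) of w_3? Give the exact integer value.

B = L + 3I has rows (4, 7, 6); (1, 3, 2); (2, 1, 9)
w1 = Bv₀ = (4·0 + 7·4 + 6·0; 1·0 + 3·4 + 2·0; 2·0 + 1·4 + 9·0) = (28, 12, 4)
w2 = Bw1 = (4·28 + 7·12 + 6·4; 1·28 + 3·12 + 2·4; 2·28 + 1·12 + 9·4) = (220, 72, 104)
w3 = Bw2 = (2008, 644, 1448)
Requested component of w3: 2008

2008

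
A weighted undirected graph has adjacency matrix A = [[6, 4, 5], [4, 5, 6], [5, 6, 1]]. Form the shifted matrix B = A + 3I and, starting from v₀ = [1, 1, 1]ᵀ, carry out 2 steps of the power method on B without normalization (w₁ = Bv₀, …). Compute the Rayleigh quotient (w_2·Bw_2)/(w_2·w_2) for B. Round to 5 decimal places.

17.11391

B = A + 3I has rows (9, 4, 5); (4, 8, 6); (5, 6, 4)
w1 = Bv₀ = (9·1 + 4·1 + 5·1; 4·1 + 8·1 + 6·1; 5·1 + 6·1 + 4·1) = (18, 18, 15)
w2 = Bw1 = (9·18 + 4·18 + 5·15; 4·18 + 8·18 + 6·15; 5·18 + 6·18 + 4·15) = (309, 306, 258)
Bw2 = (5295, 5232, 4413)
w2·Bw2 = 4375701; w2·w2 = 255681; μ ≈ 4375701/255681 = 17.11391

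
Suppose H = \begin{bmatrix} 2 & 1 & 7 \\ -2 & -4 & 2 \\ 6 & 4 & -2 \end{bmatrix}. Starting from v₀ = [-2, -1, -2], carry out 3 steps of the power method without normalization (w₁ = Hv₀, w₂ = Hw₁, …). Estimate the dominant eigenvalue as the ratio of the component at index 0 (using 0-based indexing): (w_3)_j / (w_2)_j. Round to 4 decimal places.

6.4068

w1 = Hv₀ = (2·(-2) + 1·(-1) + 7·(-2); (-2)·(-2) + (-4)·(-1) + 2·(-2); 6·(-2) + 4·(-1) + (-2)·(-2)) = (-19, 4, -12)
w2 = Hw1 = (2·(-19) + 1·4 + 7·(-12); (-2)·(-19) + (-4)·4 + 2·(-12); 6·(-19) + 4·4 + (-2)·(-12)) = (-118, -2, -74)
w3 = Hw2 = (-756, 96, -568)
Ratio at component: -756 / -118 = 6.4068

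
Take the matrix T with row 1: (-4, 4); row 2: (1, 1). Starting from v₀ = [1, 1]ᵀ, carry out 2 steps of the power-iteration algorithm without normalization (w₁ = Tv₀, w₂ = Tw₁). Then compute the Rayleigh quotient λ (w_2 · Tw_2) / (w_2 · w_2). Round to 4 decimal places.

w1 = Tv₀ = ((-4)·1 + 4·1; 1·1 + 1·1) = (0, 2)
w2 = Tw1 = ((-4)·0 + 4·2; 1·0 + 1·2) = (8, 2)
Tw2 = (-24, 10)
w2·Tw2 = 8·(-24) + 2·10 = -172; w2·w2 = 8·8 + 2·2 = 68
λ ≈ -172/68 = -2.5294

λ ≈ -2.5294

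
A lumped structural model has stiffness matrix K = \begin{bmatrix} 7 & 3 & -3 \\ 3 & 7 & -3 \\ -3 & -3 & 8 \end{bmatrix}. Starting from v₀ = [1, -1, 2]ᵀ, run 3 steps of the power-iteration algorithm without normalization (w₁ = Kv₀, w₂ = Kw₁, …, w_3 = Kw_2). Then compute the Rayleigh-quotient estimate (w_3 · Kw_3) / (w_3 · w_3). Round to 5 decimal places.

13.32581

w1 = Kv₀ = (7·1 + 3·(-1) + (-3)·2; 3·1 + 7·(-1) + (-3)·2; (-3)·1 + (-3)·(-1) + 8·2) = (-2, -10, 16)
w2 = Kw1 = (7·(-2) + 3·(-10) + (-3)·16; 3·(-2) + 7·(-10) + (-3)·16; (-3)·(-2) + (-3)·(-10) + 8·16) = (-92, -124, 164)
w3 = Kw2 = (-1508, -1636, 1960)
Kw3 = (-21344, -21856, 25112)
w3·Kw3 = (-1508)·(-21344) + (-1636)·(-21856) + 1960·25112 = 117162688; w3·w3 = (-1508)·(-1508) + (-1636)·(-1636) + 1960·1960 = 8792160
λ ≈ 117162688/8792160 = 13.32581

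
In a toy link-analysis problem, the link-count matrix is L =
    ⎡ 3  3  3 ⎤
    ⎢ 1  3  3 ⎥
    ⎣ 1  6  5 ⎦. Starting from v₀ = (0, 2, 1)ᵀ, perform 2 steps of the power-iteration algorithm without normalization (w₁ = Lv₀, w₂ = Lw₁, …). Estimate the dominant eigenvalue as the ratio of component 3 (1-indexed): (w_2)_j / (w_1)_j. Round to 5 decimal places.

w1 = Lv₀ = (9, 9, 17)
w2 = Lw1 = (105, 87, 148)
Ratio at component: 148 / 17 = 8.70588

λ ≈ 8.70588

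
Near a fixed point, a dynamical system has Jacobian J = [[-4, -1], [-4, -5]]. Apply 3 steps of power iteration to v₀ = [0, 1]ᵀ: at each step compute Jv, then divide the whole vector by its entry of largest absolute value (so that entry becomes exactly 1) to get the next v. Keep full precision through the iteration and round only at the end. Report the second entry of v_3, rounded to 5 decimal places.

1.00000

Jv0 = (-1.000000, -5.000000); divide by -5.000000 → v1 = (0.200000, 1.000000)
Jv1 = (-1.800000, -5.800000); divide by -5.800000 → v2 = (0.310345, 1.000000)
Jv2 = (-2.241379, -6.241379); divide by -6.241379 → v3 = (0.359116, 1.000000)
Requested entry of v3: -181/-181 = 1.00000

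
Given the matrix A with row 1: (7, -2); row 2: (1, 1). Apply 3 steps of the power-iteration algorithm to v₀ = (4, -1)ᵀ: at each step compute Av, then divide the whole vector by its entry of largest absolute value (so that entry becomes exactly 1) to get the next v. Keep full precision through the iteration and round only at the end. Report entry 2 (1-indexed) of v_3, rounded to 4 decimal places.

0.1740

Av0 = (30.00000, 3.00000); divide by 30.00000 → v1 = (1.00000, 0.10000)
Av1 = (6.80000, 1.10000); divide by 6.80000 → v2 = (1.00000, 0.16176)
Av2 = (6.67647, 1.16176); divide by 6.67647 → v3 = (1.00000, 0.17401)
Requested entry of v3: 237/1362 = 0.1740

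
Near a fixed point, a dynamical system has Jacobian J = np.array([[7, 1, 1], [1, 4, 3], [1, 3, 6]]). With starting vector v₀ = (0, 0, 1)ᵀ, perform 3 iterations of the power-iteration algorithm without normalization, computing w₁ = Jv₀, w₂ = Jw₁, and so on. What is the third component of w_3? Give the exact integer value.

w1 = Jv₀ = (7·0 + 1·0 + 1·1; 1·0 + 4·0 + 3·1; 1·0 + 3·0 + 6·1) = (1, 3, 6)
w2 = Jw1 = (7·1 + 1·3 + 1·6; 1·1 + 4·3 + 3·6; 1·1 + 3·3 + 6·6) = (16, 31, 46)
w3 = Jw2 = (189, 278, 385)
The requested component of w3 is 385.

385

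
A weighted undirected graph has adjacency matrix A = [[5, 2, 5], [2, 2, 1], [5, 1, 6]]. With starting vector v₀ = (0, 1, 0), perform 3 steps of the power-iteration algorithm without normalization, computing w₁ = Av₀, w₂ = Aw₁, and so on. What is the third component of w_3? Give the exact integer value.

212

w1 = Av₀ = (2, 2, 1)
w2 = Aw1 = (19, 9, 18)
w3 = Aw2 = (203, 74, 212)
The requested component of w3 is 212.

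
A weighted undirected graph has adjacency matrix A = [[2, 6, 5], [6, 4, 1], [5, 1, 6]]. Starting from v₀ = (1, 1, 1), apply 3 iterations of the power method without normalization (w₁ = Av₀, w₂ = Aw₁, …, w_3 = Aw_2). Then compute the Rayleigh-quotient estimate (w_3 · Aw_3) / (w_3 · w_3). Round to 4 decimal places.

w1 = Av₀ = (2·1 + 6·1 + 5·1; 6·1 + 4·1 + 1·1; 5·1 + 1·1 + 6·1) = (13, 11, 12)
w2 = Aw1 = (2·13 + 6·11 + 5·12; 6·13 + 4·11 + 1·12; 5·13 + 1·11 + 6·12) = (152, 134, 148)
w3 = Aw2 = (1848, 1596, 1782)
Aw3 = (22182, 19254, 21528)
w3·Aw3 = 1848·22182 + 1596·19254 + 1782·21528 = 110084616; w3·w3 = 1848·1848 + 1596·1596 + 1782·1782 = 9137844
λ ≈ 110084616/9137844 = 12.0471

λ ≈ 12.0471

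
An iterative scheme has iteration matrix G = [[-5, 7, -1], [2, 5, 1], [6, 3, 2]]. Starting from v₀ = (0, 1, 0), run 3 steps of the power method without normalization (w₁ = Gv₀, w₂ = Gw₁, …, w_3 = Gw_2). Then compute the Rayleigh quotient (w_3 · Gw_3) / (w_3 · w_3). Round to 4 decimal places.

λ ≈ 6.9267

w1 = Gv₀ = ((-5)·0 + 7·1 + (-1)·0; 2·0 + 5·1 + 1·0; 6·0 + 3·1 + 2·0) = (7, 5, 3)
w2 = Gw1 = ((-5)·7 + 7·5 + (-1)·3; 2·7 + 5·5 + 1·3; 6·7 + 3·5 + 2·3) = (-3, 42, 63)
w3 = Gw2 = (246, 267, 234)
Gw3 = (405, 2061, 2745)
w3·Gw3 = 246·405 + 267·2061 + 234·2745 = 1292247; w3·w3 = 246·246 + 267·267 + 234·234 = 186561
λ ≈ 1292247/186561 = 6.9267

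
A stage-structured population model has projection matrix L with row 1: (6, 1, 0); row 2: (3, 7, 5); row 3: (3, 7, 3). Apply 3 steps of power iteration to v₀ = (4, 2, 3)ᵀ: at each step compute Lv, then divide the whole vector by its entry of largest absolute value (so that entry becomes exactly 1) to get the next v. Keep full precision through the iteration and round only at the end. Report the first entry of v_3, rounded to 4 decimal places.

Lv0 = (26.00000, 41.00000, 35.00000); divide by 41.00000 → v1 = (0.63415, 1.00000, 0.85366)
Lv1 = (4.80488, 13.17073, 11.46341); divide by 13.17073 → v2 = (0.36481, 1.00000, 0.87037)
Lv2 = (3.18889, 12.44630, 10.70556); divide by 12.44630 → v3 = (0.25621, 1.00000, 0.86014)
Requested entry of v3: 1722/6721 = 0.2562

0.2562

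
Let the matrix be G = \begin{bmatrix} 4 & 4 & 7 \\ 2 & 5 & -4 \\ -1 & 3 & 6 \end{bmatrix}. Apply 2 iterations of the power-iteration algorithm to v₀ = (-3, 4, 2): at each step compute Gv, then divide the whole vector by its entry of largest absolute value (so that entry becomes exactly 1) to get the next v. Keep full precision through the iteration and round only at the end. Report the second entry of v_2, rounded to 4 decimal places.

Gv0 = (18.00000, 6.00000, 27.00000); divide by 27.00000 → v1 = (0.66667, 0.22222, 1.00000)
Gv1 = (10.55556, -1.55556, 6.00000); divide by 10.55556 → v2 = (1.00000, -0.14737, 0.56842)
Requested entry of v2: -42/285 = -0.1474

-0.1474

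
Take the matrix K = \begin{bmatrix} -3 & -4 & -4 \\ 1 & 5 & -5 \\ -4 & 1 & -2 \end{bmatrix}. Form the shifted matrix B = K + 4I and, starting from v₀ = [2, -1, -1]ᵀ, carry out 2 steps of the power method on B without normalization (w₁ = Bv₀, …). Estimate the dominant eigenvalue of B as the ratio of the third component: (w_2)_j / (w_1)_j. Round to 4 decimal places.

B = K + 4I has rows (1, -4, -4); (1, 9, -5); (-4, 1, 2)
w1 = Bv₀ = (1·2 + (-4)·(-1) + (-4)·(-1); 1·2 + 9·(-1) + (-5)·(-1); (-4)·2 + 1·(-1) + 2·(-1)) = (10, -2, -11)
w2 = Bw1 = (1·10 + (-4)·(-2) + (-4)·(-11); 1·10 + 9·(-2) + (-5)·(-11); (-4)·10 + 1·(-2) + 2·(-11)) = (62, 47, -64)
Ratio: -64/-11 = 5.8182

5.8182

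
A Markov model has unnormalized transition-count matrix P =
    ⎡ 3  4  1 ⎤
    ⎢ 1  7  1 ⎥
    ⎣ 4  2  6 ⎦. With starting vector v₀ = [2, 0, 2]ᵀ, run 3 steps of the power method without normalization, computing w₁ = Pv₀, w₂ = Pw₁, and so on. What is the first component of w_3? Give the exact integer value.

564

w1 = Pv₀ = (3·2 + 4·0 + 1·2; 1·2 + 7·0 + 1·2; 4·2 + 2·0 + 6·2) = (8, 4, 20)
w2 = Pw1 = (3·8 + 4·4 + 1·20; 1·8 + 7·4 + 1·20; 4·8 + 2·4 + 6·20) = (60, 56, 160)
w3 = Pw2 = (564, 612, 1312)
The requested component of w3 is 564.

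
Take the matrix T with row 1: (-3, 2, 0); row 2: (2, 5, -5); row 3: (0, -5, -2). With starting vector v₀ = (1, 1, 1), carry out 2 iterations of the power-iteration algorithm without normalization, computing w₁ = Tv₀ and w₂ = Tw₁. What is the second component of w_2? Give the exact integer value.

43

w1 = Tv₀ = ((-3)·1 + 2·1 + 0·1; 2·1 + 5·1 + (-5)·1; 0·1 + (-5)·1 + (-2)·1) = (-1, 2, -7)
w2 = Tw1 = ((-3)·(-1) + 2·2 + 0·(-7); 2·(-1) + 5·2 + (-5)·(-7); 0·(-1) + (-5)·2 + (-2)·(-7)) = (7, 43, 4)
The requested component of w2 is 43.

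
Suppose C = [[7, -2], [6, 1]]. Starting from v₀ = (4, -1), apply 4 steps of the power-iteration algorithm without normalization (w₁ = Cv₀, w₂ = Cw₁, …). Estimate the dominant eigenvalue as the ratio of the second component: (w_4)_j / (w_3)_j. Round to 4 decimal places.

4.7506

w1 = Cv₀ = (7·4 + (-2)·(-1); 6·4 + 1·(-1)) = (30, 23)
w2 = Cw1 = (7·30 + (-2)·23; 6·30 + 1·23) = (164, 203)
w3 = Cw2 = (742, 1187)
w4 = Cw3 = (2820, 5639)
Ratio at component: 5639 / 1187 = 4.7506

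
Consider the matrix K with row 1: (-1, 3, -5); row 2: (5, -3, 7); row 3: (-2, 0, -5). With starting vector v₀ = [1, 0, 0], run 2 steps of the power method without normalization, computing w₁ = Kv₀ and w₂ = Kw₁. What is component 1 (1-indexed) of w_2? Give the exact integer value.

26

w1 = Kv₀ = ((-1)·1 + 3·0 + (-5)·0; 5·1 + (-3)·0 + 7·0; (-2)·1 + 0·0 + (-5)·0) = (-1, 5, -2)
w2 = Kw1 = ((-1)·(-1) + 3·5 + (-5)·(-2); 5·(-1) + (-3)·5 + 7·(-2); (-2)·(-1) + 0·5 + (-5)·(-2)) = (26, -34, 12)
The requested component of w2 is 26.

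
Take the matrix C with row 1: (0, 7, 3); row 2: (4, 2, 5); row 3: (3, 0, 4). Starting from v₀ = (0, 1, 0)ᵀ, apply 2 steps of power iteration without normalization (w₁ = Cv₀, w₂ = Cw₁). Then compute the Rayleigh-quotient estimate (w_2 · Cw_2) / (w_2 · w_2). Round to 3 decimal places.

8.347

w1 = Cv₀ = (0·0 + 7·1 + 3·0; 4·0 + 2·1 + 5·0; 3·0 + 0·1 + 4·0) = (7, 2, 0)
w2 = Cw1 = (0·7 + 7·2 + 3·0; 4·7 + 2·2 + 5·0; 3·7 + 0·2 + 4·0) = (14, 32, 21)
Cw2 = (287, 225, 126)
w2·Cw2 = 14·287 + 32·225 + 21·126 = 13864; w2·w2 = 14·14 + 32·32 + 21·21 = 1661
λ ≈ 13864/1661 = 8.347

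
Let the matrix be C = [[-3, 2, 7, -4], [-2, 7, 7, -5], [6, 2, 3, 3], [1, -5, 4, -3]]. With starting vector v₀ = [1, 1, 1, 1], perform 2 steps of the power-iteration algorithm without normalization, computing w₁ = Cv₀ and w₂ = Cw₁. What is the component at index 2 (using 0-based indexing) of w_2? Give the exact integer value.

59

w1 = Cv₀ = (2, 7, 14, -3)
w2 = Cw1 = (118, 158, 59, 32)
The requested component of w2 is 59.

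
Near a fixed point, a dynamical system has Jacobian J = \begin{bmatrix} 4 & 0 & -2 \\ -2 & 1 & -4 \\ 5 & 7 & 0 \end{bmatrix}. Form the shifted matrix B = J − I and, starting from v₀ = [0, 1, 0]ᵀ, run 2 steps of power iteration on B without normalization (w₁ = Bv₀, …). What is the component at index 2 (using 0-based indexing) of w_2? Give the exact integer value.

-7

B = J − I has rows (3, 0, -2); (-2, 0, -4); (5, 7, -1)
w1 = Bv₀ = (0, 0, 7)
w2 = Bw1 = (-14, -28, -7)
Requested component of w2: -7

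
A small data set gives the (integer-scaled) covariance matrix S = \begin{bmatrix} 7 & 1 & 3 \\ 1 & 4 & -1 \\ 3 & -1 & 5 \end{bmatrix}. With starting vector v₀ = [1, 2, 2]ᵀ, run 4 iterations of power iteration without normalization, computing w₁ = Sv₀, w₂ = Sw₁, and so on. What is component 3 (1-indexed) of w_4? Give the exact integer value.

8138

w1 = Sv₀ = (15, 7, 11)
w2 = Sw1 = (145, 32, 93)
w3 = Sw2 = (1326, 180, 868)
w4 = Sw3 = (12066, 1178, 8138)
The requested component of w4 is 8138.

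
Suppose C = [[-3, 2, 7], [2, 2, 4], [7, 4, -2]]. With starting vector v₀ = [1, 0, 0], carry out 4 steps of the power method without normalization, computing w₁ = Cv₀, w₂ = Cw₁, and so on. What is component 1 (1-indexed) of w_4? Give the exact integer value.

5249

w1 = Cv₀ = ((-3)·1 + 2·0 + 7·0; 2·1 + 2·0 + 4·0; 7·1 + 4·0 + (-2)·0) = (-3, 2, 7)
w2 = Cw1 = ((-3)·(-3) + 2·2 + 7·7; 2·(-3) + 2·2 + 4·7; 7·(-3) + 4·2 + (-2)·7) = (62, 26, -27)
w3 = Cw2 = (-323, 68, 592)
w4 = Cw3 = (5249, 1858, -3173)
The requested component of w4 is 5249.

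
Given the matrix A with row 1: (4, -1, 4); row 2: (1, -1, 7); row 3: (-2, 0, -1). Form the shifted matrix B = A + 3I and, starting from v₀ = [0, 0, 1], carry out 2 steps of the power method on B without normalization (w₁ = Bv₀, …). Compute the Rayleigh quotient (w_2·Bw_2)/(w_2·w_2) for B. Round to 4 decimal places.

B = A + 3I has rows (7, -1, 4); (1, 2, 7); (-2, 0, 2)
w1 = Bv₀ = (4, 7, 2)
w2 = Bw1 = (29, 32, -4)
Bw2 = (155, 65, -66)
w2·Bw2 = 6839; w2·w2 = 1881; μ ≈ 6839/1881 = 3.6358

3.6358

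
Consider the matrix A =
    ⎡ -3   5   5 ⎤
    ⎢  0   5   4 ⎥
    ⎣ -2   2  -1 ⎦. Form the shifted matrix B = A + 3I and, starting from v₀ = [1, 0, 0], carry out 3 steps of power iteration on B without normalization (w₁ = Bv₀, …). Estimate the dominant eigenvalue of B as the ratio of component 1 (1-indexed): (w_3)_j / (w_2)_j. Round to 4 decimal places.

B = A + 3I has rows (0, 5, 5); (0, 8, 4); (-2, 2, 2)
w1 = Bv₀ = (0, 0, -2)
w2 = Bw1 = (-10, -8, -4)
w3 = Bw2 = (-60, -80, -4)
Ratio: -60/-10 = 6.0000

6.0000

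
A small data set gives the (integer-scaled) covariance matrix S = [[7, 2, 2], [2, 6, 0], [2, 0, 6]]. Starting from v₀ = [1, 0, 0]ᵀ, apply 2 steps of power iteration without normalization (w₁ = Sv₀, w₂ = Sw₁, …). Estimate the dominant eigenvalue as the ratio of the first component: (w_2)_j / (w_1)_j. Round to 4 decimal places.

w1 = Sv₀ = (7·1 + 2·0 + 2·0; 2·1 + 6·0 + 0·0; 2·1 + 0·0 + 6·0) = (7, 2, 2)
w2 = Sw1 = (7·7 + 2·2 + 2·2; 2·7 + 6·2 + 0·2; 2·7 + 0·2 + 6·2) = (57, 26, 26)
Ratio at component: 57 / 7 = 8.1429

8.1429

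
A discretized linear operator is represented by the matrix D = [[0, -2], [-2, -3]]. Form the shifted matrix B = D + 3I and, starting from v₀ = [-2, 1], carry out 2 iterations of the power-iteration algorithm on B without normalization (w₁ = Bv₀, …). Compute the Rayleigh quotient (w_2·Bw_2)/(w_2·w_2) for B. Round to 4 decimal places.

μ ≈ 4.0000

B = D + 3I has rows (3, -2); (-2, 0)
w1 = Bv₀ = (-8, 4)
w2 = Bw1 = (-32, 16)
Bw2 = (-128, 64)
w2·Bw2 = 5120; w2·w2 = 1280; μ ≈ 5120/1280 = 4.0000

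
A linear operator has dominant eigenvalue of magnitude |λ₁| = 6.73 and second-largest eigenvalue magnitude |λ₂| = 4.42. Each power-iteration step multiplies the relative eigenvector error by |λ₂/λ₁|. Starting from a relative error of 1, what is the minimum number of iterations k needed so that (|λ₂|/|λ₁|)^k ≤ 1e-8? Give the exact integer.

44

|λ₂/λ₁| = 4.42/6.73 = 0.65676
Need k ≥ ln(1e-8) / ln(0.65676) = -18.4207 / -0.4204 ≈ 43.813
Smallest integer k satisfying the bound: 44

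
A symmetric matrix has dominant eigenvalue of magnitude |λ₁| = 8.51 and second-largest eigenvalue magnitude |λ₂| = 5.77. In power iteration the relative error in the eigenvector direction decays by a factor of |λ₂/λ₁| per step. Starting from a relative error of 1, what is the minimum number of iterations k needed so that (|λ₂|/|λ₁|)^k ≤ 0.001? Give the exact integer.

18

|λ₂/λ₁| = 5.77/8.51 = 0.67803
Need k ≥ ln(0.001) / ln(0.67803) = -6.9078 / -0.3886 ≈ 17.777
Smallest integer k satisfying the bound: 18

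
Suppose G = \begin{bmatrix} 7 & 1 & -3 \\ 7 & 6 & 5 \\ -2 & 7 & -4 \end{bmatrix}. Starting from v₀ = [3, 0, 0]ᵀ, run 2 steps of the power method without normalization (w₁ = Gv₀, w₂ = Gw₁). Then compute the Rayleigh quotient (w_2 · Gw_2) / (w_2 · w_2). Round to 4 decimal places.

w1 = Gv₀ = (21, 21, -6)
w2 = Gw1 = (186, 243, 129)
Gw2 = (1158, 3405, 813)
w2·Gw2 = 186·1158 + 243·3405 + 129·813 = 1147680; w2·w2 = 186·186 + 243·243 + 129·129 = 110286
λ ≈ 1147680/110286 = 10.4064

10.4064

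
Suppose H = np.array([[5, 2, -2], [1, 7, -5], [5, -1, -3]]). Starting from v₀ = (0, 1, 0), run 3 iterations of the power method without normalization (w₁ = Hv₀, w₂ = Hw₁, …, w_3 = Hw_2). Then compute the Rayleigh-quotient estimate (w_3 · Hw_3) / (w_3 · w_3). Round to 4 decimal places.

λ ≈ 7.1880

w1 = Hv₀ = (5·0 + 2·1 + (-2)·0; 1·0 + 7·1 + (-5)·0; 5·0 + (-1)·1 + (-3)·0) = (2, 7, -1)
w2 = Hw1 = (5·2 + 2·7 + (-2)·(-1); 1·2 + 7·7 + (-5)·(-1); 5·2 + (-1)·7 + (-3)·(-1)) = (26, 56, 6)
w3 = Hw2 = (230, 388, 56)
Hw3 = (1814, 2666, 594)
w3·Hw3 = 230·1814 + 388·2666 + 56·594 = 1484892; w3·w3 = 230·230 + 388·388 + 56·56 = 206580
λ ≈ 1484892/206580 = 7.1880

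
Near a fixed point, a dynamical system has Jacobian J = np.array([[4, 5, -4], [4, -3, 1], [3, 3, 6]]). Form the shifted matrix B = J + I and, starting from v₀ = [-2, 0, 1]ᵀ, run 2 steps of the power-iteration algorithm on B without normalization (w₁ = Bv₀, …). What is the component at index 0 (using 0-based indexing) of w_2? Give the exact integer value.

B = J + I has rows (5, 5, -4); (4, -2, 1); (3, 3, 7)
w1 = Bv₀ = (-14, -7, 1)
w2 = Bw1 = (-109, -41, -56)
Requested component of w2: -109

-109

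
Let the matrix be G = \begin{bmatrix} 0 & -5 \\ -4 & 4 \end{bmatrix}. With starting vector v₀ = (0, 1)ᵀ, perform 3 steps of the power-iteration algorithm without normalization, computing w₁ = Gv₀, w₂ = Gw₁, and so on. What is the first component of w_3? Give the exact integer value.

-180

w1 = Gv₀ = (0·0 + (-5)·1; (-4)·0 + 4·1) = (-5, 4)
w2 = Gw1 = (0·(-5) + (-5)·4; (-4)·(-5) + 4·4) = (-20, 36)
w3 = Gw2 = (-180, 224)
The requested component of w3 is -180.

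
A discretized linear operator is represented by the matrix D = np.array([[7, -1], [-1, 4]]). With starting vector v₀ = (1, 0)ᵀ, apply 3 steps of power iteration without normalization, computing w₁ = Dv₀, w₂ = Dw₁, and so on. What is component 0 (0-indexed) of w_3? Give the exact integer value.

w1 = Dv₀ = (7, -1)
w2 = Dw1 = (50, -11)
w3 = Dw2 = (361, -94)
The requested component of w3 is 361.

361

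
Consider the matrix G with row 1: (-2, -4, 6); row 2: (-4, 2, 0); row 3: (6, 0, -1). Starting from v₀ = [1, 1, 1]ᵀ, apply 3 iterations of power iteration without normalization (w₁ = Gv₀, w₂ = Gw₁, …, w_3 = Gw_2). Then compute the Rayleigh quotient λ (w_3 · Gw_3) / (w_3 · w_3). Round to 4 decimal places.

w1 = Gv₀ = ((-2)·1 + (-4)·1 + 6·1; (-4)·1 + 2·1 + 0·1; 6·1 + 0·1 + (-1)·1) = (0, -2, 5)
w2 = Gw1 = ((-2)·0 + (-4)·(-2) + 6·5; (-4)·0 + 2·(-2) + 0·5; 6·0 + 0·(-2) + (-1)·5) = (38, -4, -5)
w3 = Gw2 = (-90, -160, 233)
Gw3 = (2218, 40, -773)
w3·Gw3 = (-90)·2218 + (-160)·40 + 233·(-773) = -386129; w3·w3 = (-90)·(-90) + (-160)·(-160) + 233·233 = 87989
λ ≈ -386129/87989 = -4.3884

-4.3884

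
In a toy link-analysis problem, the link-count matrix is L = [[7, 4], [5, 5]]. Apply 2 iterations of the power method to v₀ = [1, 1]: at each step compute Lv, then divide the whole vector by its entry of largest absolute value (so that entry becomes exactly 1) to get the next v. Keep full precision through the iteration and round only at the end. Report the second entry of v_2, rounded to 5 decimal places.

0.89744

Lv0 = (11.000000, 10.000000); divide by 11.000000 → v1 = (1.000000, 0.909091)
Lv1 = (10.636364, 9.545455); divide by 10.636364 → v2 = (1.000000, 0.897436)
Requested entry of v2: 105/117 = 0.89744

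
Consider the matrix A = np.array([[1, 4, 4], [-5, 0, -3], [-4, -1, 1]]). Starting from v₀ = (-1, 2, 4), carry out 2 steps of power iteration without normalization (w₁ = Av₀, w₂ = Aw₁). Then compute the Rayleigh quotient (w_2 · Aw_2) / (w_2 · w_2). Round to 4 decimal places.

λ ≈ -1.3544

w1 = Av₀ = (1·(-1) + 4·2 + 4·4; (-5)·(-1) + 0·2 + (-3)·4; (-4)·(-1) + (-1)·2 + 1·4) = (23, -7, 6)
w2 = Aw1 = (1·23 + 4·(-7) + 4·6; (-5)·23 + 0·(-7) + (-3)·6; (-4)·23 + (-1)·(-7) + 1·6) = (19, -133, -79)
Aw2 = (-829, 142, -22)
w2·Aw2 = 19·(-829) + (-133)·142 + (-79)·(-22) = -32899; w2·w2 = 19·19 + (-133)·(-133) + (-79)·(-79) = 24291
λ ≈ -32899/24291 = -1.3544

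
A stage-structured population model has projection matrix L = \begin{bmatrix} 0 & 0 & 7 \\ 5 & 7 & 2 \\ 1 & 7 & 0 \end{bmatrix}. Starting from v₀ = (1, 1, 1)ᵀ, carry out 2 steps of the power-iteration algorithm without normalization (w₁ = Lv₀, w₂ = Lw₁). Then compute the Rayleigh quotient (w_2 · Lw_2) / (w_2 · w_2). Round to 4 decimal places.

w1 = Lv₀ = (0·1 + 0·1 + 7·1; 5·1 + 7·1 + 2·1; 1·1 + 7·1 + 0·1) = (7, 14, 8)
w2 = Lw1 = (0·7 + 0·14 + 7·8; 5·7 + 7·14 + 2·8; 1·7 + 7·14 + 0·8) = (56, 149, 105)
Lw2 = (735, 1533, 1099)
w2·Lw2 = 56·735 + 149·1533 + 105·1099 = 384972; w2·w2 = 56·56 + 149·149 + 105·105 = 36362
λ ≈ 384972/36362 = 10.5872

λ ≈ 10.5872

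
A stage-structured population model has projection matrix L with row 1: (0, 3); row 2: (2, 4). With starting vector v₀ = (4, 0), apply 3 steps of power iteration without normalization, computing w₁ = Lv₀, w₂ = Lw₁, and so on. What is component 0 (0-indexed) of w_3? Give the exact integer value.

96

w1 = Lv₀ = (0·4 + 3·0; 2·4 + 4·0) = (0, 8)
w2 = Lw1 = (0·0 + 3·8; 2·0 + 4·8) = (24, 32)
w3 = Lw2 = (96, 176)
The requested component of w3 is 96.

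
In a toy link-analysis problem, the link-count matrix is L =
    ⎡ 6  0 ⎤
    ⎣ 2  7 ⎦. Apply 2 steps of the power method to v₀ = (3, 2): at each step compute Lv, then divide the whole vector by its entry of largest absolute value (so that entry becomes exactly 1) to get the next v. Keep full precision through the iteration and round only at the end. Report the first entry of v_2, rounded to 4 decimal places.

Lv0 = (18.00000, 20.00000); divide by 20.00000 → v1 = (0.90000, 1.00000)
Lv1 = (5.40000, 8.80000); divide by 8.80000 → v2 = (0.61364, 1.00000)
Requested entry of v2: 108/176 = 0.6136

0.6136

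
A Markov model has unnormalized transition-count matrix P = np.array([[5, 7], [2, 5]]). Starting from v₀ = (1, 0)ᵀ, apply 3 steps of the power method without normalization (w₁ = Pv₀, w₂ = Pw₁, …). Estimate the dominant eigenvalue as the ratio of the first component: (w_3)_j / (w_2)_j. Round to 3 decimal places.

w1 = Pv₀ = (5·1 + 7·0; 2·1 + 5·0) = (5, 2)
w2 = Pw1 = (5·5 + 7·2; 2·5 + 5·2) = (39, 20)
w3 = Pw2 = (335, 178)
Ratio at component: 335 / 39 = 8.590

λ ≈ 8.590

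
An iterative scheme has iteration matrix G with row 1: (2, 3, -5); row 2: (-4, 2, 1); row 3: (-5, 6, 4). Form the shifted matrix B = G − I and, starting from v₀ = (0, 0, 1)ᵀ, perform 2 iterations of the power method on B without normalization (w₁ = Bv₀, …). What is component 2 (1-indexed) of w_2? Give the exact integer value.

24

B = G − I has rows (1, 3, -5); (-4, 1, 1); (-5, 6, 3)
w1 = Bv₀ = (1·0 + 3·0 + (-5)·1; (-4)·0 + 1·0 + 1·1; (-5)·0 + 6·0 + 3·1) = (-5, 1, 3)
w2 = Bw1 = (1·(-5) + 3·1 + (-5)·3; (-4)·(-5) + 1·1 + 1·3; (-5)·(-5) + 6·1 + 3·3) = (-17, 24, 40)
Requested component of w2: 24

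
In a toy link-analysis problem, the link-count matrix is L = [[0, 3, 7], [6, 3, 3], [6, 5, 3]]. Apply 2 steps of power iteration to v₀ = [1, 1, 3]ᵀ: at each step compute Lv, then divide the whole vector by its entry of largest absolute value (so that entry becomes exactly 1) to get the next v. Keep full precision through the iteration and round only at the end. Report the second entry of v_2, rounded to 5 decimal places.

Lv0 = (24.000000, 18.000000, 20.000000); divide by 24.000000 → v1 = (1.000000, 0.750000, 0.833333)
Lv1 = (8.083333, 10.750000, 12.250000); divide by 12.250000 → v2 = (0.659864, 0.877551, 1.000000)
Requested entry of v2: 258/294 = 0.87755

0.87755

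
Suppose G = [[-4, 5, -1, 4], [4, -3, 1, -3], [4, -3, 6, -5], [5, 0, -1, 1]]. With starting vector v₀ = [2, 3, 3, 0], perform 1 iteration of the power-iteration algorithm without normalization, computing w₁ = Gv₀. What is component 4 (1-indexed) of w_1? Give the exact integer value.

7

w1 = Gv₀ = ((-4)·2 + 5·3 + (-1)·3 + 4·0; 4·2 + (-3)·3 + 1·3 + (-3)·0; 4·2 + (-3)·3 + 6·3 + (-5)·0; 5·2 + 0·3 + (-1)·3 + 1·0) = (4, 2, 17, 7)
The requested component of w1 is 7.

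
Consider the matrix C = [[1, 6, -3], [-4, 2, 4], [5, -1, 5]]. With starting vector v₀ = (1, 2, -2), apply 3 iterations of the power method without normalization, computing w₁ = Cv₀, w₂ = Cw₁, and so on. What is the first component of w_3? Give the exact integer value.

-932

w1 = Cv₀ = (1·1 + 6·2 + (-3)·(-2); (-4)·1 + 2·2 + 4·(-2); 5·1 + (-1)·2 + 5·(-2)) = (19, -8, -7)
w2 = Cw1 = (1·19 + 6·(-8) + (-3)·(-7); (-4)·19 + 2·(-8) + 4·(-7); 5·19 + (-1)·(-8) + 5·(-7)) = (-8, -120, 68)
w3 = Cw2 = (-932, 64, 420)
The requested component of w3 is -932.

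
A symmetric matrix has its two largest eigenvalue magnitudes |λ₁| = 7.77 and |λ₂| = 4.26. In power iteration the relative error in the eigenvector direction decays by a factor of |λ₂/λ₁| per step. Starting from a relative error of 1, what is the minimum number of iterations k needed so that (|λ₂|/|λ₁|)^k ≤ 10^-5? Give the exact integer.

20

|λ₂/λ₁| = 4.26/7.77 = 0.54826
Need k ≥ ln(10^-5) / ln(0.54826) = -11.5129 / -0.6010 ≈ 19.156
Smallest integer k satisfying the bound: 20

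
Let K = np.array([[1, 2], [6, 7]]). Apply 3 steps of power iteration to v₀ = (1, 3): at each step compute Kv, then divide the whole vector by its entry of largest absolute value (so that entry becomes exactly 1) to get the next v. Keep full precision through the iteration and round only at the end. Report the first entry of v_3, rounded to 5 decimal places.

0.26374

Kv0 = (7.000000, 27.000000); divide by 27.000000 → v1 = (0.259259, 1.000000)
Kv1 = (2.259259, 8.555556); divide by 8.555556 → v2 = (0.264069, 1.000000)
Kv2 = (2.264069, 8.584416); divide by 8.584416 → v3 = (0.263742, 1.000000)
Requested entry of v3: 523/1983 = 0.26374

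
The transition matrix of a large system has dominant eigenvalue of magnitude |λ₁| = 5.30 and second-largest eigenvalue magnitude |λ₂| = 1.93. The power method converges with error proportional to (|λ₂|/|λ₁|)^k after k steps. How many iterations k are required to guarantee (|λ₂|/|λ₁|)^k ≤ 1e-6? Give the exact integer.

14

|λ₂/λ₁| = 1.93/5.30 = 0.36415
Need k ≥ ln(1e-6) / ln(0.36415) = -13.8155 / -1.0102 ≈ 13.676
Smallest integer k satisfying the bound: 14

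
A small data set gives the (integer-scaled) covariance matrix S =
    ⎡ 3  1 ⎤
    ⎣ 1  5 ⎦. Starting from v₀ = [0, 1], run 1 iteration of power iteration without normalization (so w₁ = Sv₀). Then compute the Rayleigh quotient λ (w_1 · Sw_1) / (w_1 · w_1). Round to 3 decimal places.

λ ≈ 5.308

w1 = Sv₀ = (3·0 + 1·1; 1·0 + 5·1) = (1, 5)
Sw1 = (8, 26)
w1·Sw1 = 1·8 + 5·26 = 138; w1·w1 = 1·1 + 5·5 = 26
λ ≈ 138/26 = 5.308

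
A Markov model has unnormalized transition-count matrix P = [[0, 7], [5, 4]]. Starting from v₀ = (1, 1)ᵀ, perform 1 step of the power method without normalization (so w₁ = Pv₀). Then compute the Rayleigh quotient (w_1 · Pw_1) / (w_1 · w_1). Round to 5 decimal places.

w1 = Pv₀ = (0·1 + 7·1; 5·1 + 4·1) = (7, 9)
Pw1 = (63, 71)
w1·Pw1 = 7·63 + 9·71 = 1080; w1·w1 = 7·7 + 9·9 = 130
λ ≈ 1080/130 = 8.30769

8.30769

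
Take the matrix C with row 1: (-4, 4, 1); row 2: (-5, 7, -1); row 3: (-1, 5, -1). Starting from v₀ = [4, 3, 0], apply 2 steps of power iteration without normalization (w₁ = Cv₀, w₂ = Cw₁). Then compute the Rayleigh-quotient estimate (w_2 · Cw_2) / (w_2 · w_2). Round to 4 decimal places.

-2.1949

w1 = Cv₀ = ((-4)·4 + 4·3 + 1·0; (-5)·4 + 7·3 + (-1)·0; (-1)·4 + 5·3 + (-1)·0) = (-4, 1, 11)
w2 = Cw1 = ((-4)·(-4) + 4·1 + 1·11; (-5)·(-4) + 7·1 + (-1)·11; (-1)·(-4) + 5·1 + (-1)·11) = (31, 16, -2)
Cw2 = (-62, -41, 51)
w2·Cw2 = 31·(-62) + 16·(-41) + (-2)·51 = -2680; w2·w2 = 31·31 + 16·16 + (-2)·(-2) = 1221
λ ≈ -2680/1221 = -2.1949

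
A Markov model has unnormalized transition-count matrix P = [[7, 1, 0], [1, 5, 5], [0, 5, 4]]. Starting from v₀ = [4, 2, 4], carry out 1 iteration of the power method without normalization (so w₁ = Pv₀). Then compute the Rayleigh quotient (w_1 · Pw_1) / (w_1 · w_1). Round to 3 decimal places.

9.394

w1 = Pv₀ = (7·4 + 1·2 + 0·4; 1·4 + 5·2 + 5·4; 0·4 + 5·2 + 4·4) = (30, 34, 26)
Pw1 = (244, 330, 274)
w1·Pw1 = 30·244 + 34·330 + 26·274 = 25664; w1·w1 = 30·30 + 34·34 + 26·26 = 2732
λ ≈ 25664/2732 = 9.394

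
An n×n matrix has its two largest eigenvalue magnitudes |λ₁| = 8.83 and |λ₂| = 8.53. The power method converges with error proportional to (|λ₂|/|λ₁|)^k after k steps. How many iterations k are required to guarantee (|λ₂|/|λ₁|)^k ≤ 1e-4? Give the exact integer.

|λ₂/λ₁| = 8.53/8.83 = 0.96602
Need k ≥ ln(1e-4) / ln(0.96602) = -9.2103 / -0.0346 ≈ 266.459
Smallest integer k satisfying the bound: 267

267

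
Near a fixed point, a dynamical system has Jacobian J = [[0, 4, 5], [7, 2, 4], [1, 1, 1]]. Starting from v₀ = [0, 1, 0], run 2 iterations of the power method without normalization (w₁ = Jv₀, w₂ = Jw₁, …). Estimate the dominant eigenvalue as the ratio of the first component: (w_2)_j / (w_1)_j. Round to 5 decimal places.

w1 = Jv₀ = (0·0 + 4·1 + 5·0; 7·0 + 2·1 + 4·0; 1·0 + 1·1 + 1·0) = (4, 2, 1)
w2 = Jw1 = (0·4 + 4·2 + 5·1; 7·4 + 2·2 + 4·1; 1·4 + 1·2 + 1·1) = (13, 36, 7)
Ratio at component: 13 / 4 = 3.25000

3.25000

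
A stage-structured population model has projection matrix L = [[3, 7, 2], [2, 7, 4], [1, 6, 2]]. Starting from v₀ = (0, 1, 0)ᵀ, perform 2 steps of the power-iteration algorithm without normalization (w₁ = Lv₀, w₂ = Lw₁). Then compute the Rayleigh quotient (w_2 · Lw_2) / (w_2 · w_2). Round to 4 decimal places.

w1 = Lv₀ = (3·0 + 7·1 + 2·0; 2·0 + 7·1 + 4·0; 1·0 + 6·1 + 2·0) = (7, 7, 6)
w2 = Lw1 = (3·7 + 7·7 + 2·6; 2·7 + 7·7 + 4·6; 1·7 + 6·7 + 2·6) = (82, 87, 61)
Lw2 = (977, 1017, 726)
w2·Lw2 = 82·977 + 87·1017 + 61·726 = 212879; w2·w2 = 82·82 + 87·87 + 61·61 = 18014
λ ≈ 212879/18014 = 11.8174

λ ≈ 11.8174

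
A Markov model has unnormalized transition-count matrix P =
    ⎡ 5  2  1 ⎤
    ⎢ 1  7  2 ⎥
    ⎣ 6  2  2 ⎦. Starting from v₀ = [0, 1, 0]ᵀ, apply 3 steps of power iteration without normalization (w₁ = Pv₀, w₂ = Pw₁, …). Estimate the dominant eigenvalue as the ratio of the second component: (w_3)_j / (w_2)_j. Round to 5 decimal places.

8.56364

w1 = Pv₀ = (5·0 + 2·1 + 1·0; 1·0 + 7·1 + 2·0; 6·0 + 2·1 + 2·0) = (2, 7, 2)
w2 = Pw1 = (5·2 + 2·7 + 1·2; 1·2 + 7·7 + 2·2; 6·2 + 2·7 + 2·2) = (26, 55, 30)
w3 = Pw2 = (270, 471, 326)
Ratio at component: 471 / 55 = 8.56364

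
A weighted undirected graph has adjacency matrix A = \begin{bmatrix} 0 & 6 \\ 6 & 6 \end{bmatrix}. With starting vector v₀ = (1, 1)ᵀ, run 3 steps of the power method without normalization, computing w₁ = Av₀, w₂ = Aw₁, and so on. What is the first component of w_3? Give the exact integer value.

648

w1 = Av₀ = (0·1 + 6·1; 6·1 + 6·1) = (6, 12)
w2 = Aw1 = (0·6 + 6·12; 6·6 + 6·12) = (72, 108)
w3 = Aw2 = (648, 1080)
The requested component of w3 is 648.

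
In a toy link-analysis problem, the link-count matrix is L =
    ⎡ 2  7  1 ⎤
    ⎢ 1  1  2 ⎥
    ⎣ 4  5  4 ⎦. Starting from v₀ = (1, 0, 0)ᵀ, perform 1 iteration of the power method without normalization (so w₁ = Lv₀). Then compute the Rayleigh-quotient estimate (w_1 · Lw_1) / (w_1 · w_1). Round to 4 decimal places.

λ ≈ 7.4762

w1 = Lv₀ = (2·1 + 7·0 + 1·0; 1·1 + 1·0 + 2·0; 4·1 + 5·0 + 4·0) = (2, 1, 4)
Lw1 = (15, 11, 29)
w1·Lw1 = 2·15 + 1·11 + 4·29 = 157; w1·w1 = 2·2 + 1·1 + 4·4 = 21
λ ≈ 157/21 = 7.4762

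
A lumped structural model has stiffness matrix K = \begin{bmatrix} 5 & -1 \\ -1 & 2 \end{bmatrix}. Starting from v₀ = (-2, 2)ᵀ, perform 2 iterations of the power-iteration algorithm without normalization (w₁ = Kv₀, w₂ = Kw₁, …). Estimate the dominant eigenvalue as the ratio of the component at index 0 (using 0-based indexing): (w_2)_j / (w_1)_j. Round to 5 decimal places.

w1 = Kv₀ = (5·(-2) + (-1)·2; (-1)·(-2) + 2·2) = (-12, 6)
w2 = Kw1 = (5·(-12) + (-1)·6; (-1)·(-12) + 2·6) = (-66, 24)
Ratio at component: -66 / -12 = 5.50000

5.50000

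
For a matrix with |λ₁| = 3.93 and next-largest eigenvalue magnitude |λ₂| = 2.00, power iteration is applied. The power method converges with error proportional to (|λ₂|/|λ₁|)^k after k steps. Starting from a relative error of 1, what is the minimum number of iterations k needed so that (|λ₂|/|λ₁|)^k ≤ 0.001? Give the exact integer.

|λ₂/λ₁| = 2.00/3.93 = 0.50891
Need k ≥ ln(0.001) / ln(0.50891) = -6.9078 / -0.6755 ≈ 10.226
Smallest integer k satisfying the bound: 11

11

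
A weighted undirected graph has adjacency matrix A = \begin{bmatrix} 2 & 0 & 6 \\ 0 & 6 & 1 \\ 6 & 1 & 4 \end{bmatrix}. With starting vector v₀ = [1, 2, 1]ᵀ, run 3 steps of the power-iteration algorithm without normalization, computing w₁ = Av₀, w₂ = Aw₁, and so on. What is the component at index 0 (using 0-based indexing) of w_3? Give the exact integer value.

830

w1 = Av₀ = (2·1 + 0·2 + 6·1; 0·1 + 6·2 + 1·1; 6·1 + 1·2 + 4·1) = (8, 13, 12)
w2 = Aw1 = (2·8 + 0·13 + 6·12; 0·8 + 6·13 + 1·12; 6·8 + 1·13 + 4·12) = (88, 90, 109)
w3 = Aw2 = (830, 649, 1054)
The requested component of w3 is 830.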